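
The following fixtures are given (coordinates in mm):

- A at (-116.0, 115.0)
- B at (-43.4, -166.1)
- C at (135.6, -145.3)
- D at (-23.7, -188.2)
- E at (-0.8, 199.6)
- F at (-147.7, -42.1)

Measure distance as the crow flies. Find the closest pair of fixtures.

Pairwise distances:
A–B: 290.3 mm
A–C: 362.0 mm
A–D: 316.9 mm
A–E: 142.9 mm
A–F: 160.3 mm
B–C: 180.2 mm
B–D: 29.6 mm
B–E: 368.2 mm
B–F: 162.0 mm
C–D: 165.0 mm
C–E: 370.9 mm
C–F: 301.5 mm
D–E: 388.5 mm
D–F: 191.6 mm
E–F: 282.8 mm
Closest pair: B–D at 29.6 mm.

B and D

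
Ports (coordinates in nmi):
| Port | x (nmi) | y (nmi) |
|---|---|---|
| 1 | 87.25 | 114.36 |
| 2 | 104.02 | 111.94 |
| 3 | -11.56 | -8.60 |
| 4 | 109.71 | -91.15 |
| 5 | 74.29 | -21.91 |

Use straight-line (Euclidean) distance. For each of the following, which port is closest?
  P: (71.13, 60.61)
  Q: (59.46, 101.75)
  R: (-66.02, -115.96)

P at (71.13, 60.61):
  1: 56.12 nmi
  2: 60.96 nmi
  3: 107.83 nmi
  4: 156.59 nmi
  5: 82.58 nmi
  → nearest: 1 (56.12 nmi)
Q at (59.46, 101.75):
  1: 30.52 nmi
  2: 45.71 nmi
  3: 131.23 nmi
  4: 199.34 nmi
  5: 124.55 nmi
  → nearest: 1 (30.52 nmi)
R at (-66.02, -115.96):
  1: 276.66 nmi
  2: 284.34 nmi
  3: 120.38 nmi
  4: 177.47 nmi
  5: 168.92 nmi
  → nearest: 3 (120.38 nmi)

P→1; Q→1; R→3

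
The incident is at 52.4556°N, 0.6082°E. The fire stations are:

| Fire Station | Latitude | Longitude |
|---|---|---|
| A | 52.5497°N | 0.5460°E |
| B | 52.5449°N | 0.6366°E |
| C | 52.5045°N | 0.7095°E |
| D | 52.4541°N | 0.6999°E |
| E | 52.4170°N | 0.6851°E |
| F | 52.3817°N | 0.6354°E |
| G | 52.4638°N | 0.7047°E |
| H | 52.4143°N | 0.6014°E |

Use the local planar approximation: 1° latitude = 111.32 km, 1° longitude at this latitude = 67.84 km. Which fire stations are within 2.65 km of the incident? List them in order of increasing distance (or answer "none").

Distances from 52.4556°N, 0.6082°E:
A: √((0.0941·111.32)² + (-0.0622·67.84)²) = √(109.730066 + 17.805429) = 11.2932 km
B: √((0.0893·111.32)² + (0.0284·67.84)²) = √(98.821016 + 3.712003) = 10.1259 km
C: √((0.0489·111.32)² + (0.1013·67.84)²) = √(29.632215 + 47.227023) = 8.7669 km
D: √((-0.0015·111.32)² + (0.0917·67.84)²) = √(0.027882 + 38.699945) = 6.2232 km
E: √((-0.0386·111.32)² + (0.0769·67.84)²) = √(18.463796 + 27.216004) = 6.7587 km
F: √((-0.0739·111.32)² + (0.0272·67.84)²) = √(67.676092 + 3.404940) = 8.4310 km
G: √((0.0082·111.32)² + (0.0965·67.84)²) = √(0.833248 + 42.857448) = 6.6099 km
H: √((-0.0413·111.32)² + (-0.0068·67.84)²) = √(21.137153 + 0.212809) = 4.6206 km
Threshold 2.65 km: none within range.

none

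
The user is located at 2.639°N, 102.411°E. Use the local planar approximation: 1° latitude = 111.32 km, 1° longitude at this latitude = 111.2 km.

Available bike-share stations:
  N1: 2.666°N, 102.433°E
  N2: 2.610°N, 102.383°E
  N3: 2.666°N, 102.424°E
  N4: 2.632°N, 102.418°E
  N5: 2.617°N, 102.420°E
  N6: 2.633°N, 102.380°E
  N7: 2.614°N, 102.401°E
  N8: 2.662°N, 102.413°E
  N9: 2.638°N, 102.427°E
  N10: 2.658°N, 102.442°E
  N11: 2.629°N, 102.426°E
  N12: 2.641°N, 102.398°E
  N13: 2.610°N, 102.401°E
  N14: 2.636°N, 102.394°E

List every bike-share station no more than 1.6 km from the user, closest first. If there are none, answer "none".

Distances from 2.639°N, 102.411°E:
N1: √((0.027·111.32)² + (0.022·111.2)²) = √(9.03387 + 5.98487) = 3.875 km
N2: √((-0.029·111.32)² + (-0.028·111.2)²) = √(10.42179 + 9.69450) = 4.485 km
N3: √((0.027·111.32)² + (0.013·111.2)²) = √(9.03387 + 2.08976) = 3.335 km
N4: √((-0.007·111.32)² + (0.007·111.2)²) = √(0.60721 + 0.60591) = 1.101 km
N5: √((-0.022·111.32)² + (0.009·111.2)²) = √(5.99780 + 1.00160) = 2.646 km
N6: √((-0.006·111.32)² + (-0.031·111.2)²) = √(0.44612 + 11.88319) = 3.511 km
N7: √((-0.025·111.32)² + (-0.010·111.2)²) = √(7.74509 + 1.23654) = 2.997 km
N8: √((0.023·111.32)² + (0.002·111.2)²) = √(6.55544 + 0.04946) = 2.570 km
N9: √((-0.001·111.32)² + (0.016·111.2)²) = √(0.01239 + 3.16555) = 1.783 km
N10: √((0.019·111.32)² + (0.031·111.2)²) = √(4.47356 + 11.88319) = 4.044 km
N11: √((-0.010·111.32)² + (0.015·111.2)²) = √(1.23921 + 2.78222) = 2.005 km
N12: √((0.002·111.32)² + (-0.013·111.2)²) = √(0.04957 + 2.08976) = 1.463 km
N13: √((-0.029·111.32)² + (-0.010·111.2)²) = √(10.42179 + 1.23654) = 3.414 km
N14: √((-0.003·111.32)² + (-0.017·111.2)²) = √(0.11153 + 3.57361) = 1.920 km
Threshold 1.6 km: N4 (1.101 km), N12 (1.463 km) are within range.

N4, N12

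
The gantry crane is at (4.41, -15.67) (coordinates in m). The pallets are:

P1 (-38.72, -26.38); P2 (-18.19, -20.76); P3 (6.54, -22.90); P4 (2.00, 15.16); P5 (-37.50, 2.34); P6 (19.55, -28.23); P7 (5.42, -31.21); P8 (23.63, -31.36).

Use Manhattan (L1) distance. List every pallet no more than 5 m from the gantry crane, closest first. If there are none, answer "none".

none

Distances from (4.41, -15.67):
P1: |-43.13| + |-10.71| = 43.13 + 10.71 = 53.84 m
P2: |-22.60| + |-5.09| = 22.60 + 5.09 = 27.69 m
P3: |2.13| + |-7.23| = 2.13 + 7.23 = 9.36 m
P4: |-2.41| + |30.83| = 2.41 + 30.83 = 33.24 m
P5: |-41.91| + |18.01| = 41.91 + 18.01 = 59.92 m
P6: |15.14| + |-12.56| = 15.14 + 12.56 = 27.70 m
P7: |1.01| + |-15.54| = 1.01 + 15.54 = 16.55 m
P8: |19.22| + |-15.69| = 19.22 + 15.69 = 34.91 m
Threshold 5 m: none within range.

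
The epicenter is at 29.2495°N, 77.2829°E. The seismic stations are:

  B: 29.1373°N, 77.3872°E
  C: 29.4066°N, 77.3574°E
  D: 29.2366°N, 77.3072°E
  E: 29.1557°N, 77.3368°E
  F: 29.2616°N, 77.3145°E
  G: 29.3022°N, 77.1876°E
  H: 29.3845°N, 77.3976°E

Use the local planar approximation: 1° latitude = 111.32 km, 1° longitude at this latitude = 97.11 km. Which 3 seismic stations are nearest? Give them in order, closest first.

Distances from 29.2495°N, 77.2829°E:
B: √((-0.1122·111.32)² + (0.1043·97.11)²) = √(156.002698 + 102.587991) = 16.0808 km
C: √((0.1571·111.32)² + (0.0745·97.11)²) = √(305.843155 + 52.340812) = 18.9257 km
D: √((-0.0129·111.32)² + (0.0243·97.11)²) = √(2.062176 + 5.568529) = 2.7624 km
E: √((-0.0938·111.32)² + (0.0539·97.11)²) = √(109.031521 + 27.397153) = 11.6803 km
F: √((0.0121·111.32)² + (0.0316·97.11)²) = √(1.814334 + 9.416772) = 3.3513 km
G: √((0.0527·111.32)² + (-0.0953·97.11)²) = √(34.416573 + 85.647307) = 10.9574 km
H: √((0.1350·111.32)² + (0.1147·97.11)²) = √(225.846795 + 124.066561) = 18.7060 km
Sorted: D (2.7624 km) < F (3.3513 km) < G (10.9574 km) < E (11.6803 km) < B (16.0808 km) < …

D, F, G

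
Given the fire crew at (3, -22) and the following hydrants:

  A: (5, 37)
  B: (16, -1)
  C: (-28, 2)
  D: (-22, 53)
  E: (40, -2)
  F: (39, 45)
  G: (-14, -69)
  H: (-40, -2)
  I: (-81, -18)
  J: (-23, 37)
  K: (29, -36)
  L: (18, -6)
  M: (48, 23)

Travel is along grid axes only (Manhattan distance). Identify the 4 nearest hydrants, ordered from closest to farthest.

L, B, K, C

Distances from (3, -22):
A: |2| + |59| = 2 + 59 = 61
B: |13| + |21| = 13 + 21 = 34
C: |-31| + |24| = 31 + 24 = 55
D: |-25| + |75| = 25 + 75 = 100
E: |37| + |20| = 37 + 20 = 57
F: |36| + |67| = 36 + 67 = 103
G: |-17| + |-47| = 17 + 47 = 64
H: |-43| + |20| = 43 + 20 = 63
I: |-84| + |4| = 84 + 4 = 88
J: |-26| + |59| = 26 + 59 = 85
K: |26| + |-14| = 26 + 14 = 40
L: |15| + |16| = 15 + 16 = 31
M: |45| + |45| = 45 + 45 = 90
Sorted: L (31) < B (34) < K (40) < C (55) < E (57) < A (61) < …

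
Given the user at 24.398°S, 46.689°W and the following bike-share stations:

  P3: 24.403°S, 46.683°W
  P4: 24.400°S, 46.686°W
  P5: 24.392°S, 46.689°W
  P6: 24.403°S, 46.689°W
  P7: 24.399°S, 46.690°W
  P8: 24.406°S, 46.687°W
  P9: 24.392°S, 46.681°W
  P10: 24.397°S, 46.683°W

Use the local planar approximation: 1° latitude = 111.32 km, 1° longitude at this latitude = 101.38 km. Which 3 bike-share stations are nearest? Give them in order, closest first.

P7, P4, P6

Distances from 24.398°S, 46.689°W:
P3: 0.825 km
P4: 0.377 km
P5: 0.668 km
P6: 0.557 km
P7: 0.151 km
P8: 0.913 km
P9: 1.051 km
P10: 0.618 km
Sorted: P7 (0.151 km) < P4 (0.377 km) < P6 (0.557 km) < P10 (0.618 km) < P5 (0.668 km) < …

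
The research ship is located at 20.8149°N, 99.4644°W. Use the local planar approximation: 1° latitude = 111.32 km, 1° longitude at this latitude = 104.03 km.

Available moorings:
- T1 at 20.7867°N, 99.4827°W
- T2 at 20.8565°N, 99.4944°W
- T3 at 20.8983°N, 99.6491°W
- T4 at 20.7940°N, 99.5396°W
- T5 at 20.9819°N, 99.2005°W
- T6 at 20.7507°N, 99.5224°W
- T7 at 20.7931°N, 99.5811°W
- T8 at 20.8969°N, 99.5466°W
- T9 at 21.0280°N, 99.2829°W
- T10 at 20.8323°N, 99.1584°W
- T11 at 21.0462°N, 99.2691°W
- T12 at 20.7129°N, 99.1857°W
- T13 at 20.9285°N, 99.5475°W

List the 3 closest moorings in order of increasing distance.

Distances from 20.8149°N, 99.4644°W:
T1: √((-0.0282·111.32)² + (-0.0183·104.03)²) = √(9.854727 + 3.624260) = 3.6714 km
T2: √((0.0416·111.32)² + (-0.0300·104.03)²) = √(21.445346 + 9.740017) = 5.5844 km
T3: √((0.0834·111.32)² + (-0.1847·104.03)²) = √(86.194290 + 369.190900) = 21.3398 km
T4: √((-0.0209·111.32)² + (-0.0752·104.03)²) = √(5.413012 + 61.200205) = 8.1617 km
T5: √((0.1670·111.32)² + (0.2639·104.03)²) = √(345.604459 + 753.695596) = 33.1557 km
T6: √((-0.0642·111.32)² + (-0.0580·104.03)²) = √(51.075950 + 36.406018) = 9.3532 km
T7: √((-0.0218·111.32)² + (-0.1167·104.03)²) = √(5.889242 + 147.386908) = 12.3805 km
T8: √((0.0820·111.32)² + (-0.0822·104.03)²) = √(83.324765 + 73.124150) = 12.5080 km
T9: √((0.2131·111.32)² + (0.1815·104.03)²) = √(562.747138 + 356.508965) = 30.3192 km
T10: √((0.0174·111.32)² + (0.3060·104.03)²) = √(3.751845 + 1013.351349) = 31.8921 km
T11: √((0.2313·111.32)² + (0.1953·104.03)²) = √(662.975777 + 412.782886) = 32.7988 km
T12: √((-0.1020·111.32)² + (0.2787·104.03)²) = √(128.927850 + 840.603385) = 31.1373 km
T13: √((0.1136·111.32)² + (-0.0831·104.03)²) = √(159.920102 + 74.734175) = 15.3184 km
Sorted: T1 (3.6714 km) < T2 (5.5844 km) < T4 (8.1617 km) < T6 (9.3532 km) < T7 (12.3805 km) < …

T1, T2, T4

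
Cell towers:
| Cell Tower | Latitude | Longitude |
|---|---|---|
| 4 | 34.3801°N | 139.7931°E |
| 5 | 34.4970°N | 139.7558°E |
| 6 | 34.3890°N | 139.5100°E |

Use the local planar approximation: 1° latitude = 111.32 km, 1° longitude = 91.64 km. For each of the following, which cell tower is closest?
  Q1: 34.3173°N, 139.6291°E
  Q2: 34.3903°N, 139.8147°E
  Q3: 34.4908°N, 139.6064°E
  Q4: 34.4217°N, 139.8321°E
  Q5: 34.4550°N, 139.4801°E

Q1→6; Q2→4; Q3→5; Q4→4; Q5→6

Q1 at 34.3173°N, 139.6291°E:
  4: √((0.0628·111.32)² + (0.1640·91.64)²) = √(48.872627 + 225.869639) = 16.5754 km
  5: √((0.1797·111.32)² + (0.1267·91.64)²) = √(400.168178 + 134.810398) = 23.1296 km
  6: √((0.0717·111.32)² + (-0.1191·91.64)²) = √(63.706641 + 119.122468) = 13.5214 km
  → nearest: 6 (13.5214 km)
Q2 at 34.3903°N, 139.8147°E:
  4: √((-0.0102·111.32)² + (-0.0216·91.64)²) = √(1.289278 + 3.918119) = 2.2820 km
  5: √((0.1067·111.32)² + (-0.0589·91.64)²) = √(141.083178 + 29.134043) = 13.0467 km
  6: √((-0.0013·111.32)² + (-0.3047·91.64)²) = √(0.020943 + 779.677622) = 27.9231 km
  → nearest: 4 (2.2820 km)
Q3 at 34.4908°N, 139.6064°E:
  4: √((-0.1107·111.32)² + (0.1867·91.64)²) = √(151.859385 + 292.724314) = 21.0852 km
  5: √((0.0062·111.32)² + (0.1494·91.64)²) = √(0.476354 + 187.443919) = 13.7084 km
  6: √((-0.1018·111.32)² + (-0.0964·91.64)²) = √(128.422746 + 78.041252) = 14.3689 km
  → nearest: 5 (13.7084 km)
Q4 at 34.4217°N, 139.8321°E:
  4: √((-0.0416·111.32)² + (-0.0390·91.64)²) = √(21.445346 + 12.773190) = 5.8497 km
  5: √((0.0753·111.32)² + (-0.0763·91.64)²) = √(70.264563 + 48.889910) = 10.9158 km
  6: √((-0.0327·111.32)² + (-0.3221·91.64)²) = √(13.250794 + 871.267693) = 29.7409 km
  → nearest: 4 (5.8497 km)
Q5 at 34.4550°N, 139.4801°E:
  4: √((-0.0749·111.32)² + (0.3130·91.64)²) = √(69.520043 + 822.732846) = 29.8706 km
  5: √((0.0420·111.32)² + (0.2757·91.64)²) = √(21.859739 + 638.327703) = 25.6941 km
  6: √((-0.0660·111.32)² + (0.0299·91.64)²) = √(53.980172 + 7.507797) = 7.8414 km
  → nearest: 6 (7.8414 km)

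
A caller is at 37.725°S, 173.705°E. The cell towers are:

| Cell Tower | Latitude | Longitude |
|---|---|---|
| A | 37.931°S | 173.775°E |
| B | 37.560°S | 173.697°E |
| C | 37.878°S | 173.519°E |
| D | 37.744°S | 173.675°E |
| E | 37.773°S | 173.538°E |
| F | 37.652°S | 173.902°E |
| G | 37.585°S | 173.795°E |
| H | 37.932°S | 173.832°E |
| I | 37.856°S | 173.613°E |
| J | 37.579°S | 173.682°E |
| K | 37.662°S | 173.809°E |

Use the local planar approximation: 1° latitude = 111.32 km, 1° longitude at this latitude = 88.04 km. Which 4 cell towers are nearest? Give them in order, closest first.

D, K, E, J

Distances from 37.725°S, 173.705°E:
A: √((-0.206·111.32)² + (0.070·88.04)²) = √(525.87295 + 37.98010) = 23.746 km
B: √((0.165·111.32)² + (-0.008·88.04)²) = √(337.37608 + 0.49607) = 18.381 km
C: √((-0.153·111.32)² + (-0.186·88.04)²) = √(290.08766 + 268.15504) = 23.627 km
D: √((-0.019·111.32)² + (-0.030·88.04)²) = √(4.47356 + 6.97594) = 3.384 km
E: √((-0.048·111.32)² + (-0.167·88.04)²) = √(28.55150 + 216.16880) = 15.644 km
F: √((0.073·111.32)² + (0.197·88.04)²) = √(66.03773 + 300.81017) = 19.153 km
G: √((0.140·111.32)² + (0.090·88.04)²) = √(242.88599 + 62.78344) = 17.483 km
H: √((-0.207·111.32)² + (0.127·88.04)²) = √(530.99091 + 125.01655) = 25.613 km
I: √((-0.131·111.32)² + (-0.092·88.04)²) = √(212.66156 + 65.60482) = 16.681 km
J: √((0.146·111.32)² + (-0.023·88.04)²) = √(264.15091 + 4.10030) = 16.378 km
K: √((0.063·111.32)² + (0.104·88.04)²) = √(49.18441 + 83.83527) = 11.533 km
Sorted: D (3.384 km) < K (11.533 km) < E (15.644 km) < J (16.378 km) < I (16.681 km) < G (17.483 km) < …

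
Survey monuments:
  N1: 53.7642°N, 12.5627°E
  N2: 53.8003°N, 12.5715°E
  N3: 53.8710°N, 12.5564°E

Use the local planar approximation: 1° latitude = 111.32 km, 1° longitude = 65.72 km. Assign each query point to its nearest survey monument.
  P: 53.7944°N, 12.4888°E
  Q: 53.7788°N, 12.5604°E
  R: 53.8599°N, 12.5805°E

P at 53.7944°N, 12.4888°E:
  N1: √((-0.0302·111.32)² + (0.0739·65.72)²) = √(11.302130 + 23.587613) = 5.9068 km
  N2: √((0.0059·111.32)² + (0.0827·65.72)²) = √(0.431370 + 29.539703) = 5.4746 km
  N3: √((0.0766·111.32)² + (0.0676·65.72)²) = √(72.711639 + 19.737334) = 9.6150 km
  → nearest: N2 (5.4746 km)
Q at 53.7788°N, 12.5604°E:
  N1: √((-0.0146·111.32)² + (0.0023·65.72)²) = √(2.641509 + 0.022848) = 1.6323 km
  N2: √((0.0215·111.32)² + (0.0111·65.72)²) = √(5.728268 + 0.532159) = 2.5021 km
  N3: √((0.0922·111.32)² + (-0.0040·65.72)²) = √(105.343620 + 0.069106) = 10.2671 km
  → nearest: N1 (1.6323 km)
R at 53.8599°N, 12.5805°E:
  N1: √((-0.0957·111.32)² + (-0.0178·65.72)²) = √(113.493312 + 1.368469) = 10.7174 km
  N2: √((-0.0596·111.32)² + (-0.0090·65.72)²) = √(44.018873 + 0.349849) = 6.6610 km
  N3: √((0.0111·111.32)² + (-0.0241·65.72)²) = √(1.526836 + 2.508587) = 2.0088 km
  → nearest: N3 (2.0088 km)

P→N2; Q→N1; R→N3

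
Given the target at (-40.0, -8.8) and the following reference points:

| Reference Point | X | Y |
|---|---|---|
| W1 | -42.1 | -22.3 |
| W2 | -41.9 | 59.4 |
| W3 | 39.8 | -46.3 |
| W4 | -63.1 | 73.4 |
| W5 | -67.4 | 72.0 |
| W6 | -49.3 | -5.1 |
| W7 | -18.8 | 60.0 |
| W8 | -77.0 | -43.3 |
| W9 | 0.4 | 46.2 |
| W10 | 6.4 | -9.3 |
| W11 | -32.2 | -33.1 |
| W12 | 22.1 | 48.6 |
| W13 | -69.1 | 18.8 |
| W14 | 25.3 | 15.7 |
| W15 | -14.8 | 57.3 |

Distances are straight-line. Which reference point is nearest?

Distances from (-40.0, -8.8):
W1: √((-2.1)² + (-13.5)²) = √(4.4100 + 182.2500) = 13.66
W2: √((-1.9)² + (68.2)²) = √(3.6100 + 4651.2400) = 68.23
W3: √((79.8)² + (-37.5)²) = √(6368.0400 + 1406.2500) = 88.17
W4: √((-23.1)² + (82.2)²) = √(533.6100 + 6756.8400) = 85.38
W5: √((-27.4)² + (80.8)²) = √(750.7600 + 6528.6400) = 85.32
W6: √((-9.3)² + (3.7)²) = √(86.4900 + 13.6900) = 10.01
W7: √((21.2)² + (68.8)²) = √(449.4400 + 4733.4400) = 71.99
W8: √((-37.0)² + (-34.5)²) = √(1369.0000 + 1190.2500) = 50.59
W9: √((40.4)² + (55.0)²) = √(1632.1600 + 3025.0000) = 68.24
W10: √((46.4)² + (-0.5)²) = √(2152.9600 + 0.2500) = 46.40
W11: √((7.8)² + (-24.3)²) = √(60.8400 + 590.4900) = 25.52
W12: √((62.1)² + (57.4)²) = √(3856.4100 + 3294.7600) = 84.56
W13: √((-29.1)² + (27.6)²) = √(846.8100 + 761.7600) = 40.11
W14: √((65.3)² + (24.5)²) = √(4264.0900 + 600.2500) = 69.74
W15: √((25.2)² + (66.1)²) = √(635.0400 + 4369.2100) = 70.74
Minimum: W6 at 10.01.

W6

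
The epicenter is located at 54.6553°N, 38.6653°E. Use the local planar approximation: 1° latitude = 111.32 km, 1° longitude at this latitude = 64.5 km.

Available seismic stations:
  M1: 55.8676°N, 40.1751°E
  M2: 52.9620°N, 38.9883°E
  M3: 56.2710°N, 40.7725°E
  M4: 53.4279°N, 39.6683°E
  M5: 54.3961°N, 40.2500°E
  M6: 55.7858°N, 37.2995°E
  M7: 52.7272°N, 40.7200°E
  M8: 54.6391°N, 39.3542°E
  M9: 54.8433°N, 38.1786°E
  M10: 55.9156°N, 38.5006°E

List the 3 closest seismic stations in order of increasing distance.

M9, M8, M5

Distances from 54.6553°N, 38.6653°E:
M1: √((1.2123·111.32)² + (1.5098·64.5)²) = √(18212.375907 + 9483.273400) = 166.4201 km
M2: √((-1.6933·111.32)² + (0.3230·64.5)²) = √(35531.554815 + 434.034722) = 189.6460 km
M3: √((1.6157·111.32)² + (2.1072·64.5)²) = √(32349.520317 + 18472.724127) = 225.4379 km
M4: √((-1.2274·111.32)² + (1.0030·64.5)²) = √(18668.895865 + 4185.248942) = 151.1759 km
M5: √((-0.2592·111.32)² + (1.5847·64.5)²) = √(832.561626 + 10447.528033) = 106.2078 km
M6: √((1.1305·111.32)² + (-1.3658·64.5)²) = √(15837.532850 + 7760.570455) = 153.6167 km
M7: √((-1.9281·111.32)² + (2.0547·64.5)²) = √(46068.651989 + 17563.710542) = 252.2546 km
M8: √((-0.0162·111.32)² + (0.6889·64.5)²) = √(3.252194 + 1974.384799) = 44.4706 km
M9: √((0.1880·111.32)² + (-0.4867·64.5)²) = √(437.987881 + 985.467082) = 37.7287 km
M10: √((1.2603·111.32)² + (-0.1647·64.5)²) = √(19683.134849 + 112.851316) = 140.6982 km
Sorted: M9 (37.7287 km) < M8 (44.4706 km) < M5 (106.2078 km) < M10 (140.6982 km) < M4 (151.1759 km) < …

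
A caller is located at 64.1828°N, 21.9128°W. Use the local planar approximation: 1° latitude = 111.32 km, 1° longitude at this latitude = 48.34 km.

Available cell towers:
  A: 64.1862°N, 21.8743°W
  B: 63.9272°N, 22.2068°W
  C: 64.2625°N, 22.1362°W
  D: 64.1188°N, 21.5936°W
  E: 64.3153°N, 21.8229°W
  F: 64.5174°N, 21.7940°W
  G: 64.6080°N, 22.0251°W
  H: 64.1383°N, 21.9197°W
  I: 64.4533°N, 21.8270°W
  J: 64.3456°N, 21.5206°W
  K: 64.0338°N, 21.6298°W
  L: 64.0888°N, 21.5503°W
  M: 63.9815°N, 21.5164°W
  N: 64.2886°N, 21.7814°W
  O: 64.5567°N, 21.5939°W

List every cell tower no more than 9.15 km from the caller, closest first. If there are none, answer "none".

Distances from 64.1828°N, 21.9128°W:
A: 1.8992 km
B: 31.8053 km
C: 13.9763 km
D: 16.9955 km
E: 15.3768 km
F: 37.6878 km
G: 47.6435 km
H: 4.9650 km
I: 30.3964 km
J: 26.2275 km
K: 21.5004 km
L: 20.4098 km
M: 29.4844 km
N: 13.3813 km
O: 44.3856 km
Threshold 9.15 km: A (1.8992 km), H (4.9650 km) are within range.

A, H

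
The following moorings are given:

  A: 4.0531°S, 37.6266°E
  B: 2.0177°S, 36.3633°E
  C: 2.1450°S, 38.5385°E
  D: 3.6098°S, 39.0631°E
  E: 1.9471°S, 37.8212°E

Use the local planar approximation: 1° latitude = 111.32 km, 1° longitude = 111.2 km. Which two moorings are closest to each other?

Pairwise distances:
A–B: 266.5955 km
A–C: 235.3731 km
A–D: 167.1877 km
A–E: 235.4365 km
B–C: 242.2970 km
B–D: 348.6289 km
B–E: 162.3089 km
C–D: 173.1823 km
C–E: 82.7502 km
D–E: 230.9337 km
Closest pair: C–E at 82.7502 km.

C and E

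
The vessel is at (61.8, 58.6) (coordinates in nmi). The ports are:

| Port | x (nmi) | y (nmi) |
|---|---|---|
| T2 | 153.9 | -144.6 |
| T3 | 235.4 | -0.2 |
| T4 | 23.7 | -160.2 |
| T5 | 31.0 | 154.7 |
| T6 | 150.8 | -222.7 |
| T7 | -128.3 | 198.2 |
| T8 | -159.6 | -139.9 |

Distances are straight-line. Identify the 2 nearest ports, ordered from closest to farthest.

T5, T3

Distances from (61.8, 58.6):
T2: √((92.1)² + (-203.2)²) = √(8482.410 + 41290.240) = 223.1 nmi
T3: √((173.6)² + (-58.8)²) = √(30136.960 + 3457.440) = 183.3 nmi
T4: √((-38.1)² + (-218.8)²) = √(1451.610 + 47873.440) = 222.1 nmi
T5: √((-30.8)² + (96.1)²) = √(948.640 + 9235.210) = 100.9 nmi
T6: √((89.0)² + (-281.3)²) = √(7921.000 + 79129.690) = 295.0 nmi
T7: √((-190.1)² + (139.6)²) = √(36138.010 + 19488.160) = 235.9 nmi
T8: √((-221.4)² + (-198.5)²) = √(49017.960 + 39402.250) = 297.4 nmi
Sorted: T5 (100.9 nmi) < T3 (183.3 nmi) < T4 (222.1 nmi) < T2 (223.1 nmi) < …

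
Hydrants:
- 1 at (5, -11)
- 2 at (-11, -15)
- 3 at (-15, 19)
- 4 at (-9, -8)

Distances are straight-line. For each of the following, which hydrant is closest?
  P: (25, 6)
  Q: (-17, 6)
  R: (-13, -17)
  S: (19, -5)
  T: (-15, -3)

P at (25, 6):
  1: √((-20)² + (-17)²) = √(400.000 + 289.000) = 26.2
  2: √((-36)² + (-21)²) = √(1296.000 + 441.000) = 41.7
  3: √((-40)² + (13)²) = √(1600.000 + 169.000) = 42.1
  4: √((-34)² + (-14)²) = √(1156.000 + 196.000) = 36.8
  → nearest: 1 (26.2)
Q at (-17, 6):
  1: √((22)² + (-17)²) = √(484.000 + 289.000) = 27.8
  2: √((6)² + (-21)²) = √(36.000 + 441.000) = 21.8
  3: √((2)² + (13)²) = √(4.000 + 169.000) = 13.2
  4: √((8)² + (-14)²) = √(64.000 + 196.000) = 16.1
  → nearest: 3 (13.2)
R at (-13, -17):
  1: √((18)² + (6)²) = √(324.000 + 36.000) = 19.0
  2: √((2)² + (2)²) = √(4.000 + 4.000) = 2.8
  3: √((-2)² + (36)²) = √(4.000 + 1296.000) = 36.1
  4: √((4)² + (9)²) = √(16.000 + 81.000) = 9.8
  → nearest: 2 (2.8)
S at (19, -5):
  1: √((-14)² + (-6)²) = √(196.000 + 36.000) = 15.2
  2: √((-30)² + (-10)²) = √(900.000 + 100.000) = 31.6
  3: √((-34)² + (24)²) = √(1156.000 + 576.000) = 41.6
  4: √((-28)² + (-3)²) = √(784.000 + 9.000) = 28.2
  → nearest: 1 (15.2)
T at (-15, -3):
  1: √((20)² + (-8)²) = √(400.000 + 64.000) = 21.5
  2: √((4)² + (-12)²) = √(16.000 + 144.000) = 12.6
  3: √((0)² + (22)²) = √(0.000 + 484.000) = 22.0
  4: √((6)² + (-5)²) = √(36.000 + 25.000) = 7.8
  → nearest: 4 (7.8)

P→1; Q→3; R→2; S→1; T→4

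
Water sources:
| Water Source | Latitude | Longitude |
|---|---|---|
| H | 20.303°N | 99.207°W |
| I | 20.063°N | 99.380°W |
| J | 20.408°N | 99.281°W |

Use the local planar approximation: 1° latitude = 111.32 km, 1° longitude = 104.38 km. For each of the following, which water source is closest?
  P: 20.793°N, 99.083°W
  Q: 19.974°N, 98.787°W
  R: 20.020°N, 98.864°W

P→J; Q→H; R→H

P at 20.793°N, 99.083°W:
  H: 56.061 km
  I: 86.976 km
  J: 47.581 km
  → nearest: J (47.581 km)
Q at 19.974°N, 98.787°W:
  H: 57.125 km
  I: 62.685 km
  J: 70.661 km
  → nearest: H (57.125 km)
R at 20.020°N, 98.864°W:
  H: 47.689 km
  I: 54.072 km
  J: 61.320 km
  → nearest: H (47.689 km)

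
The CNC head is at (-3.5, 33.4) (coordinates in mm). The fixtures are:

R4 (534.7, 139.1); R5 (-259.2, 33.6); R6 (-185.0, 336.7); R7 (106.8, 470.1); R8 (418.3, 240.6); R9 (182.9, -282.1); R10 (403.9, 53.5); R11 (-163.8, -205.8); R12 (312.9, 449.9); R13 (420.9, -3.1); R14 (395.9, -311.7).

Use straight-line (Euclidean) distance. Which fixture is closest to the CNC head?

Distances from (-3.5, 33.4):
R4: 548.5 mm
R5: 255.7 mm
R6: 353.5 mm
R7: 450.4 mm
R8: 469.9 mm
R9: 366.4 mm
R10: 407.9 mm
R11: 287.9 mm
R12: 523.0 mm
R13: 426.0 mm
R14: 527.8 mm
Minimum: R5 at 255.7 mm.

R5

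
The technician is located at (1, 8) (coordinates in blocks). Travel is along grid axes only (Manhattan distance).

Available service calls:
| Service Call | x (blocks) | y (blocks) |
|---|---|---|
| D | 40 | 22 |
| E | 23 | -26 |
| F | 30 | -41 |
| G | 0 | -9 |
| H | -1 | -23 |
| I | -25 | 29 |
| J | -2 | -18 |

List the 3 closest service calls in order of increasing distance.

Distances from (1, 8):
D: 53 blocks
E: 56 blocks
F: 78 blocks
G: 18 blocks
H: 33 blocks
I: 47 blocks
J: 29 blocks
Sorted: G (18 blocks) < J (29 blocks) < H (33 blocks) < I (47 blocks) < D (53 blocks) < …

G, J, H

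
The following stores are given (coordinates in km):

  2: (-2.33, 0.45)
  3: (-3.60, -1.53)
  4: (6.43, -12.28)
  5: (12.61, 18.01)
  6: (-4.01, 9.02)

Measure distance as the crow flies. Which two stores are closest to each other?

2 and 3

Pairwise distances:
2–3: 2.35 km
2–4: 15.45 km
2–5: 23.06 km
2–6: 8.73 km
3–4: 14.70 km
3–5: 25.39 km
3–6: 10.56 km
4–5: 30.91 km
4–6: 23.72 km
5–6: 18.90 km
Closest pair: 2–3 at 2.35 km.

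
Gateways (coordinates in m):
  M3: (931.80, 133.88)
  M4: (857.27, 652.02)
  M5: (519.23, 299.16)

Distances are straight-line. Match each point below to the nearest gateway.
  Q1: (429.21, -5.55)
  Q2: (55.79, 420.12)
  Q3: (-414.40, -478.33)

Q1→M5; Q2→M5; Q3→M5

Q1 at (429.21, -5.55):
  M3: √((502.59)² + (139.43)²) = √(252596.7081 + 19440.7249) = 521.57 m
  M4: √((428.06)² + (657.57)²) = √(183235.3636 + 432398.3049) = 784.62 m
  M5: √((90.02)² + (304.71)²) = √(8103.6004 + 92848.1841) = 317.73 m
  → nearest: M5 (317.73 m)
Q2 at (55.79, 420.12):
  M3: √((876.01)² + (-286.24)²) = √(767393.5201 + 81933.3376) = 921.59 m
  M4: √((801.48)² + (231.90)²) = √(642370.1904 + 53777.6100) = 834.35 m
  M5: √((463.44)² + (-120.96)²) = √(214776.6336 + 14631.3216) = 478.97 m
  → nearest: M5 (478.97 m)
Q3 at (-414.40, -478.33):
  M3: √((1346.20)² + (612.21)²) = √(1812254.4400 + 374801.0841) = 1478.87 m
  M4: √((1271.67)² + (1130.35)²) = √(1617144.5889 + 1277691.1225) = 1701.42 m
  M5: √((933.63)² + (777.49)²) = √(871664.9769 + 604490.7001) = 1214.97 m
  → nearest: M5 (1214.97 m)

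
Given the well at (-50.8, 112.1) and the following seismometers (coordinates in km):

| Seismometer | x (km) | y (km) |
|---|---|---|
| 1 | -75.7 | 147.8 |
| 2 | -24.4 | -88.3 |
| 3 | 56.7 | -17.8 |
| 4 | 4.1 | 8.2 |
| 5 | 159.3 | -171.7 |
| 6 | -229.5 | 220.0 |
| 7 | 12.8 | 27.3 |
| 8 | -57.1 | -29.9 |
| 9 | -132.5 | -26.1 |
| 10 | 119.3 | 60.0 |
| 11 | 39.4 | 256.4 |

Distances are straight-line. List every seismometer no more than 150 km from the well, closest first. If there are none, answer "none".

1, 7, 4, 8

Distances from (-50.8, 112.1):
1: √((-24.9)² + (35.7)²) = √(620.010 + 1274.490) = 43.5 km
2: √((26.4)² + (-200.4)²) = √(696.960 + 40160.160) = 202.1 km
3: √((107.5)² + (-129.9)²) = √(11556.250 + 16874.010) = 168.6 km
4: √((54.9)² + (-103.9)²) = √(3014.010 + 10795.210) = 117.5 km
5: √((210.1)² + (-283.8)²) = √(44142.010 + 80542.440) = 353.1 km
6: √((-178.7)² + (107.9)²) = √(31933.690 + 11642.410) = 208.7 km
7: √((63.6)² + (-84.8)²) = √(4044.960 + 7191.040) = 106.0 km
8: √((-6.3)² + (-142.0)²) = √(39.690 + 20164.000) = 142.1 km
9: √((-81.7)² + (-138.2)²) = √(6674.890 + 19099.240) = 160.5 km
10: √((170.1)² + (-52.1)²) = √(28934.010 + 2714.410) = 177.9 km
11: √((90.2)² + (144.3)²) = √(8136.040 + 20822.490) = 170.2 km
Threshold 150 km: 1 (43.5 km), 7 (106.0 km), 4 (117.5 km), 8 (142.1 km) are within range.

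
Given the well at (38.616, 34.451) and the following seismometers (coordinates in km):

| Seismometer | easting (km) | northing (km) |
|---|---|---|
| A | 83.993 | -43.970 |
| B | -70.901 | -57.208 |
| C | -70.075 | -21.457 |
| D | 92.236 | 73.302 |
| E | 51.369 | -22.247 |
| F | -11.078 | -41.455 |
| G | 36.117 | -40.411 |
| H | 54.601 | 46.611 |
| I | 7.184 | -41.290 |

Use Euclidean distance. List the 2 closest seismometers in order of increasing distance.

H, E

Distances from (38.616, 34.451):
A: √((45.377)² + (-78.421)²) = √(2059.07213 + 6149.85324) = 90.603 km
B: √((-109.517)² + (-91.659)²) = √(11993.97329 + 8401.37228) = 142.812 km
C: √((-108.691)² + (-55.908)²) = √(11813.73348 + 3125.70446) = 122.227 km
D: √((53.620)² + (38.851)²) = √(2875.10440 + 1509.40020) = 66.216 km
E: √((12.753)² + (-56.698)²) = √(162.63901 + 3214.66320) = 58.115 km
F: √((-49.694)² + (-75.906)²) = √(2469.49364 + 5761.72084) = 90.726 km
G: √((-2.499)² + (-74.862)²) = √(6.24500 + 5604.31904) = 74.904 km
H: √((15.985)² + (12.160)²) = √(255.52022 + 147.86560) = 20.084 km
I: √((-31.432)² + (-75.741)²) = √(987.97062 + 5736.69908) = 82.004 km
Sorted: H (20.084 km) < E (58.115 km) < D (66.216 km) < G (74.904 km) < …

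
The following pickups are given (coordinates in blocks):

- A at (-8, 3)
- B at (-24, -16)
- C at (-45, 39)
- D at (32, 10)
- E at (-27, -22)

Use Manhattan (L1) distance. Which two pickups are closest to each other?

B and E

Pairwise distances:
A–B: 35 blocks
A–C: 73 blocks
A–D: 47 blocks
A–E: 44 blocks
B–C: 76 blocks
B–D: 82 blocks
B–E: 9 blocks
C–D: 106 blocks
C–E: 79 blocks
D–E: 91 blocks
Closest pair: B–E at 9 blocks.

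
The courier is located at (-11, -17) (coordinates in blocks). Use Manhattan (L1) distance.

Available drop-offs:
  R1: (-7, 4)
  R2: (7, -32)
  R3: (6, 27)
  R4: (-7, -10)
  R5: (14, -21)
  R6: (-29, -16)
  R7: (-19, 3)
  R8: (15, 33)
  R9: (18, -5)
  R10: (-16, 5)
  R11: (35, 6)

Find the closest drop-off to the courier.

R4

Distances from (-11, -17):
R1: 25 blocks
R2: 33 blocks
R3: 61 blocks
R4: 11 blocks
R5: 29 blocks
R6: 19 blocks
R7: 28 blocks
R8: 76 blocks
R9: 41 blocks
R10: 27 blocks
R11: 69 blocks
Minimum: R4 at 11 blocks.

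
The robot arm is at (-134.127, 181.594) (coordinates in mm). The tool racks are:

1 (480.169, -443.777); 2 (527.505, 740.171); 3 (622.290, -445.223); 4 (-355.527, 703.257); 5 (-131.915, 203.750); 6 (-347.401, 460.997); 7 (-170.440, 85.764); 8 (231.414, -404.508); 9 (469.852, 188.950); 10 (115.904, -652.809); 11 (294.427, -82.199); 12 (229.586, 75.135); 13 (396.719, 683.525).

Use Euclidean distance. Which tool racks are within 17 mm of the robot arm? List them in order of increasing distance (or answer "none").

Distances from (-134.127, 181.594):
1: √((614.296)² + (-625.371)²) = √(377359.57562 + 391088.88764) = 876.612 mm
2: √((661.632)² + (558.577)²) = √(437756.90342 + 312008.26493) = 865.890 mm
3: √((756.417)² + (-626.817)²) = √(572166.67789 + 392899.55149) = 982.378 mm
4: √((-221.400)² + (521.663)²) = √(49017.96000 + 272132.28557) = 566.701 mm
5: √((2.212)² + (22.156)²) = √(4.89294 + 490.88834) = 22.266 mm
6: √((-213.274)² + (279.403)²) = √(45485.79908 + 78066.03641) = 351.499 mm
7: √((-36.313)² + (-95.830)²) = √(1318.63397 + 9183.38890) = 102.479 mm
8: √((365.541)² + (-586.102)²) = √(133620.22268 + 343515.55440) = 690.750 mm
9: √((603.979)² + (7.356)²) = √(364790.63244 + 54.11074) = 604.024 mm
10: √((250.031)² + (-834.403)²) = √(62515.50096 + 696228.36641) = 871.059 mm
11: √((428.554)² + (-263.793)²) = √(183658.53092 + 69586.74685) = 503.235 mm
12: √((363.713)² + (-106.459)²) = √(132287.14637 + 11333.51868) = 378.973 mm
13: √((530.846)² + (501.931)²) = √(281797.47572 + 251934.72876) = 730.570 mm
Threshold 17 mm: none within range.

none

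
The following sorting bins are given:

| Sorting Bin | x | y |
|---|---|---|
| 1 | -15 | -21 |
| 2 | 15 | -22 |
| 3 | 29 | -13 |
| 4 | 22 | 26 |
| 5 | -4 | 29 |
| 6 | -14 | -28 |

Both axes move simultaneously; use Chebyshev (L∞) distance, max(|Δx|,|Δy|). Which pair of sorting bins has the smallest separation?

Pairwise distances:
1–2: 30
1–3: 44
1–4: 47
1–5: 50
1–6: 7
2–3: 14
2–4: 48
2–5: 51
2–6: 29
3–4: 39
3–5: 42
3–6: 43
4–5: 26
4–6: 54
5–6: 57
Closest pair: 1–6 at 7.

1 and 6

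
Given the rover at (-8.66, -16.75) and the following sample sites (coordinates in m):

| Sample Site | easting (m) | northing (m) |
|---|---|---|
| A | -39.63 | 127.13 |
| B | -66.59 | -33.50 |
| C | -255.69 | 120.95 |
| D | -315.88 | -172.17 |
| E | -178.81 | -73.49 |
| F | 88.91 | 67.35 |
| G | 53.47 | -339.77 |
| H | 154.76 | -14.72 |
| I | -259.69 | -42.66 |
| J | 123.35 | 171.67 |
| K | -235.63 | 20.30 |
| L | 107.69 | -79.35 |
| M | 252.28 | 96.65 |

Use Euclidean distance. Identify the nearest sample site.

B

Distances from (-8.66, -16.75):
A: √((-30.97)² + (143.88)²) = √(959.1409 + 20701.4544) = 147.18 m
B: √((-57.93)² + (-16.75)²) = √(3355.8849 + 280.5625) = 60.30 m
C: √((-247.03)² + (137.70)²) = √(61023.8209 + 18961.2900) = 282.82 m
D: √((-307.22)² + (-155.42)²) = √(94384.1284 + 24155.3764) = 344.30 m
E: √((-170.15)² + (-56.74)²) = √(28951.0225 + 3219.4276) = 179.36 m
F: √((97.57)² + (84.10)²) = √(9519.9049 + 7072.8100) = 128.81 m
G: √((62.13)² + (-323.02)²) = √(3860.1369 + 104341.9204) = 328.94 m
H: √((163.42)² + (2.03)²) = √(26706.0964 + 4.1209) = 163.43 m
I: √((-251.03)² + (-25.91)²) = √(63016.0609 + 671.3281) = 252.36 m
J: √((132.01)² + (188.42)²) = √(17426.6401 + 35502.0964) = 230.06 m
K: √((-226.97)² + (37.05)²) = √(51515.3809 + 1372.7025) = 229.97 m
L: √((116.35)² + (-62.60)²) = √(13537.3225 + 3918.7600) = 132.12 m
M: √((260.94)² + (113.40)²) = √(68089.6836 + 12859.5600) = 284.52 m
Minimum: B at 60.30 m.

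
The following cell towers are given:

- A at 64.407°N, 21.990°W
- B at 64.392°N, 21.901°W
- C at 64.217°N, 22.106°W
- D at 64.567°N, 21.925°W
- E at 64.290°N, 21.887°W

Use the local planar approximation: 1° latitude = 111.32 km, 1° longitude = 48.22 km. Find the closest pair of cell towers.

Pairwise distances:
A–B: 4.605 km
A–C: 21.878 km
A–D: 18.085 km
A–E: 13.939 km
B–C: 21.845 km
B–D: 19.515 km
B–E: 11.375 km
C–D: 39.928 km
C–E: 13.325 km
D–E: 30.890 km
Closest pair: A–B at 4.605 km.

A and B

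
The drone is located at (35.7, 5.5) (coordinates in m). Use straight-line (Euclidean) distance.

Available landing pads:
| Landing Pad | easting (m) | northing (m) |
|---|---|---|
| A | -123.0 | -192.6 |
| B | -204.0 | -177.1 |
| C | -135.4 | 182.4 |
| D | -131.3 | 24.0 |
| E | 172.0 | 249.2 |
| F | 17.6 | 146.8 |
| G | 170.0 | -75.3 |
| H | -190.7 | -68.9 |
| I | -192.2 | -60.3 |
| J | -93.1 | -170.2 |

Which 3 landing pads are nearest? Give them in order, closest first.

Distances from (35.7, 5.5):
A: 253.8 m
B: 301.3 m
C: 246.1 m
D: 168.0 m
E: 279.2 m
F: 142.5 m
G: 156.7 m
H: 238.3 m
I: 237.2 m
J: 217.9 m
Sorted: F (142.5 m) < G (156.7 m) < D (168.0 m) < J (217.9 m) < I (237.2 m) < …

F, G, D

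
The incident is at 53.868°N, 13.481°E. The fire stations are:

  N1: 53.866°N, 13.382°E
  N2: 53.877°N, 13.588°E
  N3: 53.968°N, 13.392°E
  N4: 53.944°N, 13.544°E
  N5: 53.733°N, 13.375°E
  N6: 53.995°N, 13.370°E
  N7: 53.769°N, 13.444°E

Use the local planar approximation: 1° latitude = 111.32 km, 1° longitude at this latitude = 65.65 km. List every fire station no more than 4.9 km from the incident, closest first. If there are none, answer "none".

Distances from 53.868°N, 13.481°E:
N1: √((-0.002·111.32)² + (-0.099·65.65)²) = √(0.04957 + 42.24155) = 6.503 km
N2: √((0.009·111.32)² + (0.107·65.65)²) = √(1.00376 + 49.34430) = 7.096 km
N3: √((0.100·111.32)² + (-0.089·65.65)²) = √(123.92142 + 34.13890) = 12.572 km
N4: √((0.076·111.32)² + (0.063·65.65)²) = √(71.57701 + 17.10608) = 9.417 km
N5: √((-0.135·111.32)² + (-0.106·65.65)²) = √(225.84680 + 48.42629) = 16.561 km
N6: √((0.127·111.32)² + (-0.111·65.65)²) = √(199.87286 + 53.10256) = 15.905 km
N7: √((-0.099·111.32)² + (-0.037·65.65)²) = √(121.45539 + 5.90028) = 11.285 km
Threshold 4.9 km: none within range.

none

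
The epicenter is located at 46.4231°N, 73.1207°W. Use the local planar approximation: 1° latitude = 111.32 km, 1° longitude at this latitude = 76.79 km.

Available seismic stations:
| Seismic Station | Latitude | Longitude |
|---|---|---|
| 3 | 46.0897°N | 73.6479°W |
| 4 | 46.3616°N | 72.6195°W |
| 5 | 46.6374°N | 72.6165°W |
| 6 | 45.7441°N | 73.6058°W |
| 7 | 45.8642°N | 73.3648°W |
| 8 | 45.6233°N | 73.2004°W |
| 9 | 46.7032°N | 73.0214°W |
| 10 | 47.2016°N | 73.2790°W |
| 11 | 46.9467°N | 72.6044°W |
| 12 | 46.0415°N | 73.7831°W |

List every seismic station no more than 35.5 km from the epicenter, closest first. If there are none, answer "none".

9

Distances from 46.4231°N, 73.1207°W:
3: √((-0.3334·111.32)² + (-0.5272·76.79)²) = √(1377.455528 + 1638.928994) = 54.9216 km
4: √((-0.0615·111.32)² + (0.5012·76.79)²) = √(46.870181 + 1481.260561) = 39.0913 km
5: √((0.2143·111.32)² + (0.5042·76.79)²) = √(569.102820 + 1499.046200) = 45.4769 km
6: √((-0.6790·111.32)² + (-0.4851·76.79)²) = √(5713.285724 + 1387.624261) = 84.2669 km
7: √((-0.5589·111.32)² + (-0.2441·76.79)²) = √(3870.923732 + 351.353993) = 64.9791 km
8: √((-0.7998·111.32)² + (-0.0797·76.79)²) = √(7927.006146 + 37.456395) = 89.2438 km
9: √((0.2801·111.32)² + (0.0993·76.79)²) = √(972.238048 + 58.144392) = 32.0996 km
10: √((0.7785·111.32)² + (-0.1583·76.79)²) = √(7510.409705 + 147.764859) = 87.5110 km
11: √((0.5236·111.32)² + (0.5163·76.79)²) = √(3397.392088 + 1571.858997) = 70.4929 km
12: √((-0.3816·111.32)² + (-0.6624·76.79)²) = √(1804.525932 + 2587.319030) = 66.2710 km
Threshold 35.5 km: 9 (32.0996 km) is within range.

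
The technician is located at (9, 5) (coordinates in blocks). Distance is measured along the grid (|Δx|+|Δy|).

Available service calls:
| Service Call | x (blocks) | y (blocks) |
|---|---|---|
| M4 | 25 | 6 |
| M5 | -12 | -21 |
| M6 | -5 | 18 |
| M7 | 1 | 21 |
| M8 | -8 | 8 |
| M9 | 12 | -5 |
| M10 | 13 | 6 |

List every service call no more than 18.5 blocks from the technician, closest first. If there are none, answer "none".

M10, M9, M4

Distances from (9, 5):
M4: |16| + |1| = 16 + 1 = 17 blocks
M5: |-21| + |-26| = 21 + 26 = 47 blocks
M6: |-14| + |13| = 14 + 13 = 27 blocks
M7: |-8| + |16| = 8 + 16 = 24 blocks
M8: |-17| + |3| = 17 + 3 = 20 blocks
M9: |3| + |-10| = 3 + 10 = 13 blocks
M10: |4| + |1| = 4 + 1 = 5 blocks
Threshold 18.5 blocks: M10 (5 blocks), M9 (13 blocks), M4 (17 blocks) are within range.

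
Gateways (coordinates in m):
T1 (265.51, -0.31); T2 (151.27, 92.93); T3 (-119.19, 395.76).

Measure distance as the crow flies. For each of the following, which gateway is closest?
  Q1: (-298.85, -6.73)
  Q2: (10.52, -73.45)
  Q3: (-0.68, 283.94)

Q1→T3; Q2→T2; Q3→T3

Q1 at (-298.85, -6.73):
  T1: √((564.36)² + (6.42)²) = √(318502.2096 + 41.2164) = 564.40 m
  T2: √((450.12)² + (99.66)²) = √(202608.0144 + 9932.1156) = 461.02 m
  T3: √((179.66)² + (402.49)²) = √(32277.7156 + 161998.2001) = 440.77 m
  → nearest: T3 (440.77 m)
Q2 at (10.52, -73.45):
  T1: √((254.99)² + (73.14)²) = √(65019.9001 + 5349.4596) = 265.27 m
  T2: √((140.75)² + (166.38)²) = √(19810.5625 + 27682.3044) = 217.93 m
  T3: √((-129.71)² + (469.21)²) = √(16824.6841 + 220158.0241) = 486.81 m
  → nearest: T2 (217.93 m)
Q3 at (-0.68, 283.94):
  T1: √((266.19)² + (-284.25)²) = √(70857.1161 + 80798.0625) = 389.43 m
  T2: √((151.95)² + (-191.01)²) = √(23088.8025 + 36484.8201) = 244.08 m
  T3: √((-118.51)² + (111.82)²) = √(14044.6201 + 12503.7124) = 162.94 m
  → nearest: T3 (162.94 m)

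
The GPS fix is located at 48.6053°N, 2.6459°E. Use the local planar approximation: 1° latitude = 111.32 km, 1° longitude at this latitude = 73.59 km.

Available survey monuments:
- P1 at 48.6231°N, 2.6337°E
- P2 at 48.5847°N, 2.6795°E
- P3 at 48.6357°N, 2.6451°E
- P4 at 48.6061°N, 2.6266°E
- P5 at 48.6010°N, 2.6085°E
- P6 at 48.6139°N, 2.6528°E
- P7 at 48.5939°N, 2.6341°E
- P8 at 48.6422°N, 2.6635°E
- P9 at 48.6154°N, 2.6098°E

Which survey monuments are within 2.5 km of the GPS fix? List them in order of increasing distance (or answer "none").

P6, P4, P7, P1

Distances from 48.6053°N, 2.6459°E:
P1: √((0.0178·111.32)² + (-0.0122·73.59)²) = √(3.926326 + 0.806041) = 2.1754 km
P2: √((-0.0206·111.32)² + (0.0336·73.59)²) = √(5.258730 + 6.113869) = 3.3723 km
P3: √((0.0304·111.32)² + (-0.0008·73.59)²) = √(11.452322 + 0.003466) = 3.3846 km
P4: √((0.0008·111.32)² + (-0.0193·73.59)²) = √(0.007931 + 2.017215) = 1.4231 km
P5: √((-0.0043·111.32)² + (-0.0374·73.59)²) = √(0.229131 + 7.574968) = 2.7936 km
P6: √((0.0086·111.32)² + (0.0069·73.59)²) = √(0.916523 + 0.257831) = 1.0837 km
P7: √((-0.0114·111.32)² + (-0.0118·73.59)²) = √(1.610483 + 0.754053) = 1.5377 km
P8: √((0.0369·111.32)² + (0.0176·73.59)²) = √(16.873265 + 1.677502) = 4.3071 km
P9: √((0.0101·111.32)² + (-0.0361·73.59)²) = √(1.264122 + 7.057518) = 2.8847 km
Threshold 2.5 km: P6 (1.0837 km), P4 (1.4231 km), P7 (1.5377 km), P1 (2.1754 km) are within range.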